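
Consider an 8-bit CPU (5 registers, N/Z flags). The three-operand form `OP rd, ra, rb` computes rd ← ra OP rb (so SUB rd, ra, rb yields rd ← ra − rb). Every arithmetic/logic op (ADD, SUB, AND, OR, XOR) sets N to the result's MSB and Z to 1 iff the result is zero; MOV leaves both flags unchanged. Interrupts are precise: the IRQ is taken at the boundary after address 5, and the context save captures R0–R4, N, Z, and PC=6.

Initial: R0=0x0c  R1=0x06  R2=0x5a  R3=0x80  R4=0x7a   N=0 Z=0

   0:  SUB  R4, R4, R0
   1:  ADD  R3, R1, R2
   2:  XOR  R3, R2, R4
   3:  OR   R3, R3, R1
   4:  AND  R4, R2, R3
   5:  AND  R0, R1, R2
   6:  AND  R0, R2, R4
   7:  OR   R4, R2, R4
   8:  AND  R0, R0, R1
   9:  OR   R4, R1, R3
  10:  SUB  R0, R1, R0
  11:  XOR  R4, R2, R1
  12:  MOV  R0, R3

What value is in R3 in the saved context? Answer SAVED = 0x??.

SAVED = 0x36

after  0: R0=0x0c R1=0x06 R2=0x5a R3=0x80 R4=0x6e  N=0 Z=0
after  1: R0=0x0c R1=0x06 R2=0x5a R3=0x60 R4=0x6e  N=0 Z=0
after  2: R0=0x0c R1=0x06 R2=0x5a R3=0x34 R4=0x6e  N=0 Z=0
after  3: R0=0x0c R1=0x06 R2=0x5a R3=0x36 R4=0x6e  N=0 Z=0
after  4: R0=0x0c R1=0x06 R2=0x5a R3=0x36 R4=0x12  N=0 Z=0
after  5: R0=0x02 R1=0x06 R2=0x5a R3=0x36 R4=0x12  N=0 Z=0
-- IRQ taken; context saved, return-PC = 6 --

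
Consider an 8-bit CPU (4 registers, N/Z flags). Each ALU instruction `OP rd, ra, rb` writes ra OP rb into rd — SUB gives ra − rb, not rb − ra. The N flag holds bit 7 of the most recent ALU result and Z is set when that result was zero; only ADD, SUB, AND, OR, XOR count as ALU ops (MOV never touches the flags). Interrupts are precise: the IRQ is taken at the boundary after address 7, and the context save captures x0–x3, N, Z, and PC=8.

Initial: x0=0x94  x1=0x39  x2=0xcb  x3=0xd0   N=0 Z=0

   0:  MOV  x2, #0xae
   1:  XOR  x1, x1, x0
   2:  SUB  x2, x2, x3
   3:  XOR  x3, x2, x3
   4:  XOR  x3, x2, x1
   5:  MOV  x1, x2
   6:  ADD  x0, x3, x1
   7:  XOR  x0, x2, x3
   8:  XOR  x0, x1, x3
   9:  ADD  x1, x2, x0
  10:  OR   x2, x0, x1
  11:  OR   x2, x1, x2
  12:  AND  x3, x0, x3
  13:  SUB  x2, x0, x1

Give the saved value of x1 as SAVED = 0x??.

after  0: x0=0x94 x1=0x39 x2=0xae x3=0xd0  N=0 Z=0
after  1: x0=0x94 x1=0xad x2=0xae x3=0xd0  N=1 Z=0
after  2: x0=0x94 x1=0xad x2=0xde x3=0xd0  N=1 Z=0
after  3: x0=0x94 x1=0xad x2=0xde x3=0x0e  N=0 Z=0
after  4: x0=0x94 x1=0xad x2=0xde x3=0x73  N=0 Z=0
after  5: x0=0x94 x1=0xde x2=0xde x3=0x73  N=0 Z=0
after  6: x0=0x51 x1=0xde x2=0xde x3=0x73  N=0 Z=0
after  7: x0=0xad x1=0xde x2=0xde x3=0x73  N=1 Z=0
-- IRQ taken; context saved, return-PC = 8 --

SAVED = 0xde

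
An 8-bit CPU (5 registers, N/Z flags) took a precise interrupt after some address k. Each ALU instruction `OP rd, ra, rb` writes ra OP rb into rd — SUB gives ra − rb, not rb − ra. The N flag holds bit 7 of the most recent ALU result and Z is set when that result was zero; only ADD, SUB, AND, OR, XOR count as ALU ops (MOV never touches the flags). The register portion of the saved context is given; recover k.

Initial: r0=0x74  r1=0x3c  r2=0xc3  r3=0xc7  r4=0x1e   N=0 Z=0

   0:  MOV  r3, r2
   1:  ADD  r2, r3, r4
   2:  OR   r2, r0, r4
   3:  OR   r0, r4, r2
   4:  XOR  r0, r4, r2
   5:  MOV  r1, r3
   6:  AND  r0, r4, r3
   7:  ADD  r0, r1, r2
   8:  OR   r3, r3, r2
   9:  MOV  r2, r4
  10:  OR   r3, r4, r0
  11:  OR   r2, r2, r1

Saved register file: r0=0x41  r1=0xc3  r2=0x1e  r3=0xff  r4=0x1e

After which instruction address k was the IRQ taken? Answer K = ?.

K = 9

after  0: r0=0x74 r1=0x3c r2=0xc3 r3=0xc3 r4=0x1e  N=0 Z=0
after  1: r0=0x74 r1=0x3c r2=0xe1 r3=0xc3 r4=0x1e  N=1 Z=0
after  2: r0=0x74 r1=0x3c r2=0x7e r3=0xc3 r4=0x1e  N=0 Z=0
after  3: r0=0x7e r1=0x3c r2=0x7e r3=0xc3 r4=0x1e  N=0 Z=0
after  4: r0=0x60 r1=0x3c r2=0x7e r3=0xc3 r4=0x1e  N=0 Z=0
after  5: r0=0x60 r1=0xc3 r2=0x7e r3=0xc3 r4=0x1e  N=0 Z=0
after  6: r0=0x02 r1=0xc3 r2=0x7e r3=0xc3 r4=0x1e  N=0 Z=0
after  7: r0=0x41 r1=0xc3 r2=0x7e r3=0xc3 r4=0x1e  N=0 Z=0
after  8: r0=0x41 r1=0xc3 r2=0x7e r3=0xff r4=0x1e  N=1 Z=0
after  9: r0=0x41 r1=0xc3 r2=0x1e r3=0xff r4=0x1e  N=1 Z=0
-- IRQ taken; context saved, return-PC = 10 --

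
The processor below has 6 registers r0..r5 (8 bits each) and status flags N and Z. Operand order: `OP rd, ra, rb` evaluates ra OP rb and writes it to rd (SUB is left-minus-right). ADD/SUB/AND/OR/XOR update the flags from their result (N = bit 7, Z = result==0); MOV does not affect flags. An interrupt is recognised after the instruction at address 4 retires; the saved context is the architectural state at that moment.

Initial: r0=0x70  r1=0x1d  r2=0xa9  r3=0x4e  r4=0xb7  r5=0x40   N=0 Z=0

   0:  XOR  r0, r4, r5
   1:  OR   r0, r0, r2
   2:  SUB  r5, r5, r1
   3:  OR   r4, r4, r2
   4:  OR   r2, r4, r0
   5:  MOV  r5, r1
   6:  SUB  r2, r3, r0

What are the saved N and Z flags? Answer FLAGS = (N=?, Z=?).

after  0: r0=0xf7 r1=0x1d r2=0xa9 r3=0x4e r4=0xb7 r5=0x40  N=1 Z=0
after  1: r0=0xff r1=0x1d r2=0xa9 r3=0x4e r4=0xb7 r5=0x40  N=1 Z=0
after  2: r0=0xff r1=0x1d r2=0xa9 r3=0x4e r4=0xb7 r5=0x23  N=0 Z=0
after  3: r0=0xff r1=0x1d r2=0xa9 r3=0x4e r4=0xbf r5=0x23  N=1 Z=0
after  4: r0=0xff r1=0x1d r2=0xff r3=0x4e r4=0xbf r5=0x23  N=1 Z=0
-- IRQ taken; context saved, return-PC = 5 --

FLAGS = (N=1, Z=0)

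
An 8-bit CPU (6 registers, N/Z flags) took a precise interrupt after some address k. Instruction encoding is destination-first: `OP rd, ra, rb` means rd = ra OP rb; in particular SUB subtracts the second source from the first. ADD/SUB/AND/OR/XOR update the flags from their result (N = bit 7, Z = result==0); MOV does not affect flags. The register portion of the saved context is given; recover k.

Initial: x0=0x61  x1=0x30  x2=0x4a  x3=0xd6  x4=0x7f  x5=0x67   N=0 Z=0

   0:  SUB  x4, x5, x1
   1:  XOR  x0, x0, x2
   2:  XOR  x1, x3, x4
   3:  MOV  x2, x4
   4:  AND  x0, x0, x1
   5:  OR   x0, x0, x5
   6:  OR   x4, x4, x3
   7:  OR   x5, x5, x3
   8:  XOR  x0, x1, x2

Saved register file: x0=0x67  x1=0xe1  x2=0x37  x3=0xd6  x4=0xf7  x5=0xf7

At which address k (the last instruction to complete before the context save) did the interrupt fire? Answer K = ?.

K = 7

after  0: x0=0x61 x1=0x30 x2=0x4a x3=0xd6 x4=0x37 x5=0x67  N=0 Z=0
after  1: x0=0x2b x1=0x30 x2=0x4a x3=0xd6 x4=0x37 x5=0x67  N=0 Z=0
after  2: x0=0x2b x1=0xe1 x2=0x4a x3=0xd6 x4=0x37 x5=0x67  N=1 Z=0
after  3: x0=0x2b x1=0xe1 x2=0x37 x3=0xd6 x4=0x37 x5=0x67  N=1 Z=0
after  4: x0=0x21 x1=0xe1 x2=0x37 x3=0xd6 x4=0x37 x5=0x67  N=0 Z=0
after  5: x0=0x67 x1=0xe1 x2=0x37 x3=0xd6 x4=0x37 x5=0x67  N=0 Z=0
after  6: x0=0x67 x1=0xe1 x2=0x37 x3=0xd6 x4=0xf7 x5=0x67  N=1 Z=0
after  7: x0=0x67 x1=0xe1 x2=0x37 x3=0xd6 x4=0xf7 x5=0xf7  N=1 Z=0
-- IRQ taken; context saved, return-PC = 8 --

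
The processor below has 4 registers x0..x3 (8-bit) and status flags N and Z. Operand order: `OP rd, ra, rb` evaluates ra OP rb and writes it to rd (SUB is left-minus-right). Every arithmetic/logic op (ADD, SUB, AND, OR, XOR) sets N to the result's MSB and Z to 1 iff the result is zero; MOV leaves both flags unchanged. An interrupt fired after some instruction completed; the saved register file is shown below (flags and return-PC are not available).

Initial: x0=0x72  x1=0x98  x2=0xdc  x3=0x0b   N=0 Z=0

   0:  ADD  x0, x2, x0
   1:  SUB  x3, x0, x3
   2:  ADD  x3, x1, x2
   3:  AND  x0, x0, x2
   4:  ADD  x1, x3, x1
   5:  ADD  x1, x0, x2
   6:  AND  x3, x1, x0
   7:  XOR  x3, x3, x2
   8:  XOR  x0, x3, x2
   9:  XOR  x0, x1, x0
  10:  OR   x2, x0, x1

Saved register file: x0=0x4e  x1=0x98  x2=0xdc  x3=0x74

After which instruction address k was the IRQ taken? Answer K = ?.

K = 2

after  0: x0=0x4e x1=0x98 x2=0xdc x3=0x0b  N=0 Z=0
after  1: x0=0x4e x1=0x98 x2=0xdc x3=0x43  N=0 Z=0
after  2: x0=0x4e x1=0x98 x2=0xdc x3=0x74  N=0 Z=0
-- IRQ taken; context saved, return-PC = 3 --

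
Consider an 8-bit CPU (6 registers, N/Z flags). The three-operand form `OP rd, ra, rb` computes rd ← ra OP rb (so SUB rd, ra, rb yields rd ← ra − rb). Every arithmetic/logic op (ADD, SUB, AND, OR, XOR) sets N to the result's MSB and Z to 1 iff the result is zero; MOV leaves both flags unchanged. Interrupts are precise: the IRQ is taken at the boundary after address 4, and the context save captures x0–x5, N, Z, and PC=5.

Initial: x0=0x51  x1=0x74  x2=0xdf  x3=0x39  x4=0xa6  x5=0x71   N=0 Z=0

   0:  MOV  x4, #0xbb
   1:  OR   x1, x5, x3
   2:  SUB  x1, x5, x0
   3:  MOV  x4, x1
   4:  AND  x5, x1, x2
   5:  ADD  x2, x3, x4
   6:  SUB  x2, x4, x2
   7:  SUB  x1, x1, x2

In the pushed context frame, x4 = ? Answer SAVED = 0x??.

after  0: x0=0x51 x1=0x74 x2=0xdf x3=0x39 x4=0xbb x5=0x71  N=0 Z=0
after  1: x0=0x51 x1=0x79 x2=0xdf x3=0x39 x4=0xbb x5=0x71  N=0 Z=0
after  2: x0=0x51 x1=0x20 x2=0xdf x3=0x39 x4=0xbb x5=0x71  N=0 Z=0
after  3: x0=0x51 x1=0x20 x2=0xdf x3=0x39 x4=0x20 x5=0x71  N=0 Z=0
after  4: x0=0x51 x1=0x20 x2=0xdf x3=0x39 x4=0x20 x5=0x00  N=0 Z=1
-- IRQ taken; context saved, return-PC = 5 --

SAVED = 0x20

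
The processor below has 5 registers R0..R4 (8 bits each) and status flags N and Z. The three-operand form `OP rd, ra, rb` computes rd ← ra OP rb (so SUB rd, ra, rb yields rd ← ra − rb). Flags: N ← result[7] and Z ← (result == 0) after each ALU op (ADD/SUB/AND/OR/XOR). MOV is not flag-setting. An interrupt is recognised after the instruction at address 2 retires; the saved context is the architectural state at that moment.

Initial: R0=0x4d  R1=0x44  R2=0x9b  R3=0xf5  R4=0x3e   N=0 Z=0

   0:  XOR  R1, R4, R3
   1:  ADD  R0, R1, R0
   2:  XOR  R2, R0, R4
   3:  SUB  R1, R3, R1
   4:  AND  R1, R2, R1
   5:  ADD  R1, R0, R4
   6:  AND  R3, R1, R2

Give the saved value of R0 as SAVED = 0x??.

SAVED = 0x18

after  0: R0=0x4d R1=0xcb R2=0x9b R3=0xf5 R4=0x3e  N=1 Z=0
after  1: R0=0x18 R1=0xcb R2=0x9b R3=0xf5 R4=0x3e  N=0 Z=0
after  2: R0=0x18 R1=0xcb R2=0x26 R3=0xf5 R4=0x3e  N=0 Z=0
-- IRQ taken; context saved, return-PC = 3 --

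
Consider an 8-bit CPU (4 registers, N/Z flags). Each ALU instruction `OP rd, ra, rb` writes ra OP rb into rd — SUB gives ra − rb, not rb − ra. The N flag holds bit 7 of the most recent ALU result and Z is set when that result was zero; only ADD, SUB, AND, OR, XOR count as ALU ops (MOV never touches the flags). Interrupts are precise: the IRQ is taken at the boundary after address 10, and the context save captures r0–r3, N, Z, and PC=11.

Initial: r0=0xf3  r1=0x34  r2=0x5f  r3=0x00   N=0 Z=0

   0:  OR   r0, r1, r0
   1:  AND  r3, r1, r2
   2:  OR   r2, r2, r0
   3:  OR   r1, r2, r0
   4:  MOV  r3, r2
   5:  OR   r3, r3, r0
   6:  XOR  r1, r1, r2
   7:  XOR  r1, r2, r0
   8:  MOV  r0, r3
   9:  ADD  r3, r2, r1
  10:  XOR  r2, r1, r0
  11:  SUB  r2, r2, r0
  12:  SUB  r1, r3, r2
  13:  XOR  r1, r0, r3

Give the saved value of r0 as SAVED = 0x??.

SAVED = 0xff

after  0: r0=0xf7 r1=0x34 r2=0x5f r3=0x00  N=1 Z=0
after  1: r0=0xf7 r1=0x34 r2=0x5f r3=0x14  N=0 Z=0
after  2: r0=0xf7 r1=0x34 r2=0xff r3=0x14  N=1 Z=0
after  3: r0=0xf7 r1=0xff r2=0xff r3=0x14  N=1 Z=0
after  4: r0=0xf7 r1=0xff r2=0xff r3=0xff  N=1 Z=0
after  5: r0=0xf7 r1=0xff r2=0xff r3=0xff  N=1 Z=0
after  6: r0=0xf7 r1=0x00 r2=0xff r3=0xff  N=0 Z=1
after  7: r0=0xf7 r1=0x08 r2=0xff r3=0xff  N=0 Z=0
after  8: r0=0xff r1=0x08 r2=0xff r3=0xff  N=0 Z=0
after  9: r0=0xff r1=0x08 r2=0xff r3=0x07  N=0 Z=0
after 10: r0=0xff r1=0x08 r2=0xf7 r3=0x07  N=1 Z=0
-- IRQ taken; context saved, return-PC = 11 --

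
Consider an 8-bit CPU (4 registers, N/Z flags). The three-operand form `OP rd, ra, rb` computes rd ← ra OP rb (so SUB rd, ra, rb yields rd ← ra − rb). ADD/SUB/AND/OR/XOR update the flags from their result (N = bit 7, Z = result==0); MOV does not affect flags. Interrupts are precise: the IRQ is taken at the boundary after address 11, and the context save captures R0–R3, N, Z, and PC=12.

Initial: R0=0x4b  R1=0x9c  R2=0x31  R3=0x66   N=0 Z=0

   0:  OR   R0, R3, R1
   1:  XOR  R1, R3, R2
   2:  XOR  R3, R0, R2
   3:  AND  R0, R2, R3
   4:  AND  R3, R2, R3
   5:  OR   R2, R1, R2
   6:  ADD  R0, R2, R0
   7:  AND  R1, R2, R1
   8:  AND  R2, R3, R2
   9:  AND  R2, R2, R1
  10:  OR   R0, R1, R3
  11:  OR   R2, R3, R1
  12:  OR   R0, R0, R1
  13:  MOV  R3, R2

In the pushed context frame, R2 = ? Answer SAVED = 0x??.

after  0: R0=0xfe R1=0x9c R2=0x31 R3=0x66  N=1 Z=0
after  1: R0=0xfe R1=0x57 R2=0x31 R3=0x66  N=0 Z=0
after  2: R0=0xfe R1=0x57 R2=0x31 R3=0xcf  N=1 Z=0
after  3: R0=0x01 R1=0x57 R2=0x31 R3=0xcf  N=0 Z=0
after  4: R0=0x01 R1=0x57 R2=0x31 R3=0x01  N=0 Z=0
after  5: R0=0x01 R1=0x57 R2=0x77 R3=0x01  N=0 Z=0
after  6: R0=0x78 R1=0x57 R2=0x77 R3=0x01  N=0 Z=0
after  7: R0=0x78 R1=0x57 R2=0x77 R3=0x01  N=0 Z=0
after  8: R0=0x78 R1=0x57 R2=0x01 R3=0x01  N=0 Z=0
after  9: R0=0x78 R1=0x57 R2=0x01 R3=0x01  N=0 Z=0
after 10: R0=0x57 R1=0x57 R2=0x01 R3=0x01  N=0 Z=0
after 11: R0=0x57 R1=0x57 R2=0x57 R3=0x01  N=0 Z=0
-- IRQ taken; context saved, return-PC = 12 --

SAVED = 0x57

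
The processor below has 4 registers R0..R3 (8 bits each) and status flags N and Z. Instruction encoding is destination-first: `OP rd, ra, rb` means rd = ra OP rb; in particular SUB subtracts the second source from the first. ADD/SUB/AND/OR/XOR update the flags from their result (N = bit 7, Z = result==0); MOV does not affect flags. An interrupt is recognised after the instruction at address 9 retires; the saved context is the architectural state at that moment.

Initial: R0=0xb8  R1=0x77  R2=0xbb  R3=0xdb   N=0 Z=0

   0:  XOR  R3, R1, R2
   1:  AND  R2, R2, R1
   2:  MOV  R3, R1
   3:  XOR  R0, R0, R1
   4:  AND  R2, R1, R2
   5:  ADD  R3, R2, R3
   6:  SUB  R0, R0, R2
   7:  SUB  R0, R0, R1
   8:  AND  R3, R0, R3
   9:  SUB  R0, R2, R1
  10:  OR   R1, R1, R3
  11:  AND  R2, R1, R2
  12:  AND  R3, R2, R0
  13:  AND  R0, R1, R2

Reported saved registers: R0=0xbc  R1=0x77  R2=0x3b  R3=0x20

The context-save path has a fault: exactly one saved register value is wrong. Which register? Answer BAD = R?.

BAD = R2

after  0: R0=0xb8 R1=0x77 R2=0xbb R3=0xcc  N=1 Z=0
after  1: R0=0xb8 R1=0x77 R2=0x33 R3=0xcc  N=0 Z=0
after  2: R0=0xb8 R1=0x77 R2=0x33 R3=0x77  N=0 Z=0
after  3: R0=0xcf R1=0x77 R2=0x33 R3=0x77  N=1 Z=0
after  4: R0=0xcf R1=0x77 R2=0x33 R3=0x77  N=0 Z=0
after  5: R0=0xcf R1=0x77 R2=0x33 R3=0xaa  N=1 Z=0
after  6: R0=0x9c R1=0x77 R2=0x33 R3=0xaa  N=1 Z=0
after  7: R0=0x25 R1=0x77 R2=0x33 R3=0xaa  N=0 Z=0
after  8: R0=0x25 R1=0x77 R2=0x33 R3=0x20  N=0 Z=0
after  9: R0=0xbc R1=0x77 R2=0x33 R3=0x20  N=1 Z=0
-- IRQ taken; context saved, return-PC = 10 --
mismatch: R2: reported 0x3b vs actual 0x33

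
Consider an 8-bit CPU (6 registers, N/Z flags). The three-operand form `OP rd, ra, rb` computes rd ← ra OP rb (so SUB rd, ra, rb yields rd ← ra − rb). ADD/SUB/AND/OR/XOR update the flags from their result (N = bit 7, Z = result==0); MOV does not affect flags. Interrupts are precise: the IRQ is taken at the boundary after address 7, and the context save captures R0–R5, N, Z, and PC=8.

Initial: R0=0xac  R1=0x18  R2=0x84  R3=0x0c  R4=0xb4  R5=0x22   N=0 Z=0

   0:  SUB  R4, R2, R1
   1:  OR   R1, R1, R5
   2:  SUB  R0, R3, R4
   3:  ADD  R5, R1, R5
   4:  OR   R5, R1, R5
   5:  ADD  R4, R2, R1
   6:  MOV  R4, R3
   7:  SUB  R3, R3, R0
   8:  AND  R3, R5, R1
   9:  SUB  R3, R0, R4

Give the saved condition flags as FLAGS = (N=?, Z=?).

after  0: R0=0xac R1=0x18 R2=0x84 R3=0x0c R4=0x6c R5=0x22  N=0 Z=0
after  1: R0=0xac R1=0x3a R2=0x84 R3=0x0c R4=0x6c R5=0x22  N=0 Z=0
after  2: R0=0xa0 R1=0x3a R2=0x84 R3=0x0c R4=0x6c R5=0x22  N=1 Z=0
after  3: R0=0xa0 R1=0x3a R2=0x84 R3=0x0c R4=0x6c R5=0x5c  N=0 Z=0
after  4: R0=0xa0 R1=0x3a R2=0x84 R3=0x0c R4=0x6c R5=0x7e  N=0 Z=0
after  5: R0=0xa0 R1=0x3a R2=0x84 R3=0x0c R4=0xbe R5=0x7e  N=1 Z=0
after  6: R0=0xa0 R1=0x3a R2=0x84 R3=0x0c R4=0x0c R5=0x7e  N=1 Z=0
after  7: R0=0xa0 R1=0x3a R2=0x84 R3=0x6c R4=0x0c R5=0x7e  N=0 Z=0
-- IRQ taken; context saved, return-PC = 8 --

FLAGS = (N=0, Z=0)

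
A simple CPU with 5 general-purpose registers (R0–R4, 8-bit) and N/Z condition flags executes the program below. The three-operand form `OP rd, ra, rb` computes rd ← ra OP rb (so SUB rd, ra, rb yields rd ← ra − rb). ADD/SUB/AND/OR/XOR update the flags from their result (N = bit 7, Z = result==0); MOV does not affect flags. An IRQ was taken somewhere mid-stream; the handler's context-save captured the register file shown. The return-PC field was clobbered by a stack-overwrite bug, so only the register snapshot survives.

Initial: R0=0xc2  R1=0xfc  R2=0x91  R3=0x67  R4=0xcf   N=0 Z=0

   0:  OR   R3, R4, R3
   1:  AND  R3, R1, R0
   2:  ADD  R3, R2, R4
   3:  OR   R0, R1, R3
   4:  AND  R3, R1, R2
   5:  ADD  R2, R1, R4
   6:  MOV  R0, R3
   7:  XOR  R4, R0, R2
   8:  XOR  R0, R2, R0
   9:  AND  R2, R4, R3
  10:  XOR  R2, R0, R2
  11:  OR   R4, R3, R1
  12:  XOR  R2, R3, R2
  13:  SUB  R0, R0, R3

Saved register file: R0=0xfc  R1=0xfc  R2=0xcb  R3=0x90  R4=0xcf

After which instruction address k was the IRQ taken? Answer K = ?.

K = 5

after  0: R0=0xc2 R1=0xfc R2=0x91 R3=0xef R4=0xcf  N=1 Z=0
after  1: R0=0xc2 R1=0xfc R2=0x91 R3=0xc0 R4=0xcf  N=1 Z=0
after  2: R0=0xc2 R1=0xfc R2=0x91 R3=0x60 R4=0xcf  N=0 Z=0
after  3: R0=0xfc R1=0xfc R2=0x91 R3=0x60 R4=0xcf  N=1 Z=0
after  4: R0=0xfc R1=0xfc R2=0x91 R3=0x90 R4=0xcf  N=1 Z=0
after  5: R0=0xfc R1=0xfc R2=0xcb R3=0x90 R4=0xcf  N=1 Z=0
-- IRQ taken; context saved, return-PC = 6 --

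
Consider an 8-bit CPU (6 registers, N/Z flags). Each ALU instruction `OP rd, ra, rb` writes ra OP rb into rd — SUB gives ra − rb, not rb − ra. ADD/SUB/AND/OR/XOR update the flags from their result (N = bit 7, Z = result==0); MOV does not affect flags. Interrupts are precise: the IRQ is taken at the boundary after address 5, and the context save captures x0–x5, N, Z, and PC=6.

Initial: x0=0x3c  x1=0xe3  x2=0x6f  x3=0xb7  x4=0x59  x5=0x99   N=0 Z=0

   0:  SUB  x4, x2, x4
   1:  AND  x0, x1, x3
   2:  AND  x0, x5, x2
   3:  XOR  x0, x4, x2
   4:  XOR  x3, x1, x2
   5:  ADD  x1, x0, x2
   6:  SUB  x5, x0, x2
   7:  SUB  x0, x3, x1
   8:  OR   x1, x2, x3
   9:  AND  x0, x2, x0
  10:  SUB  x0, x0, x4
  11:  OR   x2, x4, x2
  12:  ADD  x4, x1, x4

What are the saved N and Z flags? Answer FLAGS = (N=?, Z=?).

FLAGS = (N=1, Z=0)

after  0: x0=0x3c x1=0xe3 x2=0x6f x3=0xb7 x4=0x16 x5=0x99  N=0 Z=0
after  1: x0=0xa3 x1=0xe3 x2=0x6f x3=0xb7 x4=0x16 x5=0x99  N=1 Z=0
after  2: x0=0x09 x1=0xe3 x2=0x6f x3=0xb7 x4=0x16 x5=0x99  N=0 Z=0
after  3: x0=0x79 x1=0xe3 x2=0x6f x3=0xb7 x4=0x16 x5=0x99  N=0 Z=0
after  4: x0=0x79 x1=0xe3 x2=0x6f x3=0x8c x4=0x16 x5=0x99  N=1 Z=0
after  5: x0=0x79 x1=0xe8 x2=0x6f x3=0x8c x4=0x16 x5=0x99  N=1 Z=0
-- IRQ taken; context saved, return-PC = 6 --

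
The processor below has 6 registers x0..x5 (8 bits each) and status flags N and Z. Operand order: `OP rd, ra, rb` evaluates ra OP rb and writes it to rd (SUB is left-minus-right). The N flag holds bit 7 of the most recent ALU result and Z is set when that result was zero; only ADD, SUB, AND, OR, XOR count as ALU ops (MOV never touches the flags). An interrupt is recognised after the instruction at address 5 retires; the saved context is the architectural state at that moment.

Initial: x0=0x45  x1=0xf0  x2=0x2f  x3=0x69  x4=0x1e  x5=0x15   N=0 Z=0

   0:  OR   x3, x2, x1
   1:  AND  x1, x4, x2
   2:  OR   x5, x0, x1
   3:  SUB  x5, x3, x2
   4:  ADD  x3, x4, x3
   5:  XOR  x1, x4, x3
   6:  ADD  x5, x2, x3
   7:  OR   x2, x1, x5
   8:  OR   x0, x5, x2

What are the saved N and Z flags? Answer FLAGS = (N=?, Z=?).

FLAGS = (N=0, Z=0)

after  0: x0=0x45 x1=0xf0 x2=0x2f x3=0xff x4=0x1e x5=0x15  N=1 Z=0
after  1: x0=0x45 x1=0x0e x2=0x2f x3=0xff x4=0x1e x5=0x15  N=0 Z=0
after  2: x0=0x45 x1=0x0e x2=0x2f x3=0xff x4=0x1e x5=0x4f  N=0 Z=0
after  3: x0=0x45 x1=0x0e x2=0x2f x3=0xff x4=0x1e x5=0xd0  N=1 Z=0
after  4: x0=0x45 x1=0x0e x2=0x2f x3=0x1d x4=0x1e x5=0xd0  N=0 Z=0
after  5: x0=0x45 x1=0x03 x2=0x2f x3=0x1d x4=0x1e x5=0xd0  N=0 Z=0
-- IRQ taken; context saved, return-PC = 6 --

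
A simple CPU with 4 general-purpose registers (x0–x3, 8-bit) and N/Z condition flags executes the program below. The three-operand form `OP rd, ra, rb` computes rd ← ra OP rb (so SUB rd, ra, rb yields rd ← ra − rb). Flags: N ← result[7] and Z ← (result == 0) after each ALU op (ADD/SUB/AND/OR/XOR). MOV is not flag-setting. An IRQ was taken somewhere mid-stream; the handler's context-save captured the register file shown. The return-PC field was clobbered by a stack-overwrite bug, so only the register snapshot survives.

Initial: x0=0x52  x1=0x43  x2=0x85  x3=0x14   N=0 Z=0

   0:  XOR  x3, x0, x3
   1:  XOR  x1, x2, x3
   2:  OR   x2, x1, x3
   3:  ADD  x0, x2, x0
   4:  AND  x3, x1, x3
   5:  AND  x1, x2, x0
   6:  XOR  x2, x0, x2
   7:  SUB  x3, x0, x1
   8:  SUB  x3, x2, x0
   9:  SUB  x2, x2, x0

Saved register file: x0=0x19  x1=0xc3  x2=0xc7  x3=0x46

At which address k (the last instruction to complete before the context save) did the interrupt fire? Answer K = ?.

K = 3

after  0: x0=0x52 x1=0x43 x2=0x85 x3=0x46  N=0 Z=0
after  1: x0=0x52 x1=0xc3 x2=0x85 x3=0x46  N=1 Z=0
after  2: x0=0x52 x1=0xc3 x2=0xc7 x3=0x46  N=1 Z=0
after  3: x0=0x19 x1=0xc3 x2=0xc7 x3=0x46  N=0 Z=0
-- IRQ taken; context saved, return-PC = 4 --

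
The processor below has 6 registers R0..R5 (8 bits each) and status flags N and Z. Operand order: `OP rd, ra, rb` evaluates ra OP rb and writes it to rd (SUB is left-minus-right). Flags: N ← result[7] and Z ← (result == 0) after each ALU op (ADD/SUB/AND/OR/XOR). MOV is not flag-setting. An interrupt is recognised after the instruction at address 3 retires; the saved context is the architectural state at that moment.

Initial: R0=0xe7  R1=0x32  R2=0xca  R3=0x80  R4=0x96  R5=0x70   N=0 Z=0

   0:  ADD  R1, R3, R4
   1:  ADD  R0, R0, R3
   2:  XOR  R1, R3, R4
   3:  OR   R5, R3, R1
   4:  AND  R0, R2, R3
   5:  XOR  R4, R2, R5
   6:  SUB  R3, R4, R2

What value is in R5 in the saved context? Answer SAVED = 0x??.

after  0: R0=0xe7 R1=0x16 R2=0xca R3=0x80 R4=0x96 R5=0x70  N=0 Z=0
after  1: R0=0x67 R1=0x16 R2=0xca R3=0x80 R4=0x96 R5=0x70  N=0 Z=0
after  2: R0=0x67 R1=0x16 R2=0xca R3=0x80 R4=0x96 R5=0x70  N=0 Z=0
after  3: R0=0x67 R1=0x16 R2=0xca R3=0x80 R4=0x96 R5=0x96  N=1 Z=0
-- IRQ taken; context saved, return-PC = 4 --

SAVED = 0x96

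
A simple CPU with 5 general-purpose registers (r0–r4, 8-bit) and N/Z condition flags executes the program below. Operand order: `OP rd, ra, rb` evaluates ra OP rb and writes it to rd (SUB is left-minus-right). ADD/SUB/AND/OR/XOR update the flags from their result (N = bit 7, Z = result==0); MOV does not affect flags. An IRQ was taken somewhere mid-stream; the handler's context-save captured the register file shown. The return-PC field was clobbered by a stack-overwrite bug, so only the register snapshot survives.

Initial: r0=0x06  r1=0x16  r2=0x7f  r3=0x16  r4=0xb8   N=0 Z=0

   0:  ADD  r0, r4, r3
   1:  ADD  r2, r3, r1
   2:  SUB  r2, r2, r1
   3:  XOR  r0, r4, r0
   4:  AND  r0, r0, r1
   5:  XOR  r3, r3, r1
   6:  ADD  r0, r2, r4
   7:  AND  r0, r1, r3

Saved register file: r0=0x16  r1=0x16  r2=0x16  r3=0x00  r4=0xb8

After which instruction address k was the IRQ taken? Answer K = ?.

after  0: r0=0xce r1=0x16 r2=0x7f r3=0x16 r4=0xb8  N=1 Z=0
after  1: r0=0xce r1=0x16 r2=0x2c r3=0x16 r4=0xb8  N=0 Z=0
after  2: r0=0xce r1=0x16 r2=0x16 r3=0x16 r4=0xb8  N=0 Z=0
after  3: r0=0x76 r1=0x16 r2=0x16 r3=0x16 r4=0xb8  N=0 Z=0
after  4: r0=0x16 r1=0x16 r2=0x16 r3=0x16 r4=0xb8  N=0 Z=0
after  5: r0=0x16 r1=0x16 r2=0x16 r3=0x00 r4=0xb8  N=0 Z=1
-- IRQ taken; context saved, return-PC = 6 --

K = 5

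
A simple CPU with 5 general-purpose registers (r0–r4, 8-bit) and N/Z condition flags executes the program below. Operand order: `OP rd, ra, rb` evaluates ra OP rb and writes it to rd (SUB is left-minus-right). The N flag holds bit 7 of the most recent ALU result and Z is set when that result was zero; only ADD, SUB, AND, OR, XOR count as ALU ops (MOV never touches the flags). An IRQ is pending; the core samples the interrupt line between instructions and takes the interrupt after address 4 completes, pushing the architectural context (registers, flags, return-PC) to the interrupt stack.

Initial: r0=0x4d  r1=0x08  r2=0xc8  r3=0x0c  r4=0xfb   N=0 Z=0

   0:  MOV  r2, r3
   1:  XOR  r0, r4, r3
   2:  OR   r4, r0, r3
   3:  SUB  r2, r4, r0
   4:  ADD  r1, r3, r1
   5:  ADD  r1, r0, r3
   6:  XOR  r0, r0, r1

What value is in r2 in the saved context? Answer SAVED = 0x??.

after  0: r0=0x4d r1=0x08 r2=0x0c r3=0x0c r4=0xfb  N=0 Z=0
after  1: r0=0xf7 r1=0x08 r2=0x0c r3=0x0c r4=0xfb  N=1 Z=0
after  2: r0=0xf7 r1=0x08 r2=0x0c r3=0x0c r4=0xff  N=1 Z=0
after  3: r0=0xf7 r1=0x08 r2=0x08 r3=0x0c r4=0xff  N=0 Z=0
after  4: r0=0xf7 r1=0x14 r2=0x08 r3=0x0c r4=0xff  N=0 Z=0
-- IRQ taken; context saved, return-PC = 5 --

SAVED = 0x08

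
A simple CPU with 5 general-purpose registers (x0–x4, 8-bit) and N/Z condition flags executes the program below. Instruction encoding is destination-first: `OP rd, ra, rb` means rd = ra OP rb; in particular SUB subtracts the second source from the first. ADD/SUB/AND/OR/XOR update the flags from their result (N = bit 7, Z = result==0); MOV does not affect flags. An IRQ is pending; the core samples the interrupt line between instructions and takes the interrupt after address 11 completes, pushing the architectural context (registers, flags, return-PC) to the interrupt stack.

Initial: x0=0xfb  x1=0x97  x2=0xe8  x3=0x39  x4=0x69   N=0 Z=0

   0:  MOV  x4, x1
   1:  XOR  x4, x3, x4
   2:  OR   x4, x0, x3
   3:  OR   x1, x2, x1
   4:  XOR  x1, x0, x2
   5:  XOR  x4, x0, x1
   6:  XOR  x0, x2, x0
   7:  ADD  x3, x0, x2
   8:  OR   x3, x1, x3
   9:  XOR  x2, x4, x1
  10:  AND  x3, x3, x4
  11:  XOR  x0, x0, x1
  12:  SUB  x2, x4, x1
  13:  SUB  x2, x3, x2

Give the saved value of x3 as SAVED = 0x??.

SAVED = 0xe8

after  0: x0=0xfb x1=0x97 x2=0xe8 x3=0x39 x4=0x97  N=0 Z=0
after  1: x0=0xfb x1=0x97 x2=0xe8 x3=0x39 x4=0xae  N=1 Z=0
after  2: x0=0xfb x1=0x97 x2=0xe8 x3=0x39 x4=0xfb  N=1 Z=0
after  3: x0=0xfb x1=0xff x2=0xe8 x3=0x39 x4=0xfb  N=1 Z=0
after  4: x0=0xfb x1=0x13 x2=0xe8 x3=0x39 x4=0xfb  N=0 Z=0
after  5: x0=0xfb x1=0x13 x2=0xe8 x3=0x39 x4=0xe8  N=1 Z=0
after  6: x0=0x13 x1=0x13 x2=0xe8 x3=0x39 x4=0xe8  N=0 Z=0
after  7: x0=0x13 x1=0x13 x2=0xe8 x3=0xfb x4=0xe8  N=1 Z=0
after  8: x0=0x13 x1=0x13 x2=0xe8 x3=0xfb x4=0xe8  N=1 Z=0
after  9: x0=0x13 x1=0x13 x2=0xfb x3=0xfb x4=0xe8  N=1 Z=0
after 10: x0=0x13 x1=0x13 x2=0xfb x3=0xe8 x4=0xe8  N=1 Z=0
after 11: x0=0x00 x1=0x13 x2=0xfb x3=0xe8 x4=0xe8  N=0 Z=1
-- IRQ taken; context saved, return-PC = 12 --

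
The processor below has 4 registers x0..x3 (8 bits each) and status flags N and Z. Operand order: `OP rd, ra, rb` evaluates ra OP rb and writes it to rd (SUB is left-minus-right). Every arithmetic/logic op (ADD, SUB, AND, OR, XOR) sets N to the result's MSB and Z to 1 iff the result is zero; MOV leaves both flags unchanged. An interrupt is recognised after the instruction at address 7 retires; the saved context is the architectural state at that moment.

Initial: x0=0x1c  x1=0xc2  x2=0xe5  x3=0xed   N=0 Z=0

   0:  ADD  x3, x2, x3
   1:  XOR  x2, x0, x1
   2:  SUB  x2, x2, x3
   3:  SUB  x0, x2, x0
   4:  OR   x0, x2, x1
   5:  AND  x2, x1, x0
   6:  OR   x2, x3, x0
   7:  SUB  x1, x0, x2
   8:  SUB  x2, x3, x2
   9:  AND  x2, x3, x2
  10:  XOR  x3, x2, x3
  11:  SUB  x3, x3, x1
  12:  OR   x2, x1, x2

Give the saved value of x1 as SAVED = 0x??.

SAVED = 0xf0

after  0: x0=0x1c x1=0xc2 x2=0xe5 x3=0xd2  N=1 Z=0
after  1: x0=0x1c x1=0xc2 x2=0xde x3=0xd2  N=1 Z=0
after  2: x0=0x1c x1=0xc2 x2=0x0c x3=0xd2  N=0 Z=0
after  3: x0=0xf0 x1=0xc2 x2=0x0c x3=0xd2  N=1 Z=0
after  4: x0=0xce x1=0xc2 x2=0x0c x3=0xd2  N=1 Z=0
after  5: x0=0xce x1=0xc2 x2=0xc2 x3=0xd2  N=1 Z=0
after  6: x0=0xce x1=0xc2 x2=0xde x3=0xd2  N=1 Z=0
after  7: x0=0xce x1=0xf0 x2=0xde x3=0xd2  N=1 Z=0
-- IRQ taken; context saved, return-PC = 8 --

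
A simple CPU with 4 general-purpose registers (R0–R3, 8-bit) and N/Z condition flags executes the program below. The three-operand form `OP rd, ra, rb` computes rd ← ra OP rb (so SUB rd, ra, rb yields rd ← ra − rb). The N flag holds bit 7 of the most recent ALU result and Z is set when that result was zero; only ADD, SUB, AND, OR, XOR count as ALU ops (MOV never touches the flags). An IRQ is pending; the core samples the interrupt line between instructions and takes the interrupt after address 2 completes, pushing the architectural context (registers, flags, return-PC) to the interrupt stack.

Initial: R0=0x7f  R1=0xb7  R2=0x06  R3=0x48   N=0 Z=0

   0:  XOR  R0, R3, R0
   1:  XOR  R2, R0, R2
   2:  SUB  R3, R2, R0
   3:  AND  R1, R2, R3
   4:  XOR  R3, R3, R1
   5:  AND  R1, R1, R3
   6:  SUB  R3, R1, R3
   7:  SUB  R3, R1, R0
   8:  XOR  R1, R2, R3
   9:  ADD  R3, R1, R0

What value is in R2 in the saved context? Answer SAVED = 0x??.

after  0: R0=0x37 R1=0xb7 R2=0x06 R3=0x48  N=0 Z=0
after  1: R0=0x37 R1=0xb7 R2=0x31 R3=0x48  N=0 Z=0
after  2: R0=0x37 R1=0xb7 R2=0x31 R3=0xfa  N=1 Z=0
-- IRQ taken; context saved, return-PC = 3 --

SAVED = 0x31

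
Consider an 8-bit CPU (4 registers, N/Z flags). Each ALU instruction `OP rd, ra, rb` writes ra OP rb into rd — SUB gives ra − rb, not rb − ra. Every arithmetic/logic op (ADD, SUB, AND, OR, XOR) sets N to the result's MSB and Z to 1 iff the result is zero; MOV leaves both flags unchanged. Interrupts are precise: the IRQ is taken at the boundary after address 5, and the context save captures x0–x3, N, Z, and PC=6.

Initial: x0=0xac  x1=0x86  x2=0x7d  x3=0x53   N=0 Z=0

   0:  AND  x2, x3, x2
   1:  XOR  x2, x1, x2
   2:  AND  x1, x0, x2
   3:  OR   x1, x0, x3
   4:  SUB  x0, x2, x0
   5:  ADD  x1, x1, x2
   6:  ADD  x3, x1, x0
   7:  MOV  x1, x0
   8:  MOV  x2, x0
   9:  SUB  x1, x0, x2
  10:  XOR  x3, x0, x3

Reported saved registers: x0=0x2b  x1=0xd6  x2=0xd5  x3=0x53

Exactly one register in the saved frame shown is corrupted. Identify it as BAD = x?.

after  0: x0=0xac x1=0x86 x2=0x51 x3=0x53  N=0 Z=0
after  1: x0=0xac x1=0x86 x2=0xd7 x3=0x53  N=1 Z=0
after  2: x0=0xac x1=0x84 x2=0xd7 x3=0x53  N=1 Z=0
after  3: x0=0xac x1=0xff x2=0xd7 x3=0x53  N=1 Z=0
after  4: x0=0x2b x1=0xff x2=0xd7 x3=0x53  N=0 Z=0
after  5: x0=0x2b x1=0xd6 x2=0xd7 x3=0x53  N=1 Z=0
-- IRQ taken; context saved, return-PC = 6 --
mismatch: x2: reported 0xd5 vs actual 0xd7

BAD = x2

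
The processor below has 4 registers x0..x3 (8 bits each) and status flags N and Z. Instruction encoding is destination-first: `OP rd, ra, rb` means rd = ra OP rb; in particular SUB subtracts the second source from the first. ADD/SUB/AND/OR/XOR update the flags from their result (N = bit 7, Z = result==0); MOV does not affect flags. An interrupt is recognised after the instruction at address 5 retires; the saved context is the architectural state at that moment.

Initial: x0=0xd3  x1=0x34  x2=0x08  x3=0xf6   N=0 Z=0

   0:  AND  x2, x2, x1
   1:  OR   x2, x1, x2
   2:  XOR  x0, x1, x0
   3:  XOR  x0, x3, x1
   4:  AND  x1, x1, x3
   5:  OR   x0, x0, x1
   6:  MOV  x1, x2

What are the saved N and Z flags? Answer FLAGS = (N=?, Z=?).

after  0: x0=0xd3 x1=0x34 x2=0x00 x3=0xf6  N=0 Z=1
after  1: x0=0xd3 x1=0x34 x2=0x34 x3=0xf6  N=0 Z=0
after  2: x0=0xe7 x1=0x34 x2=0x34 x3=0xf6  N=1 Z=0
after  3: x0=0xc2 x1=0x34 x2=0x34 x3=0xf6  N=1 Z=0
after  4: x0=0xc2 x1=0x34 x2=0x34 x3=0xf6  N=0 Z=0
after  5: x0=0xf6 x1=0x34 x2=0x34 x3=0xf6  N=1 Z=0
-- IRQ taken; context saved, return-PC = 6 --

FLAGS = (N=1, Z=0)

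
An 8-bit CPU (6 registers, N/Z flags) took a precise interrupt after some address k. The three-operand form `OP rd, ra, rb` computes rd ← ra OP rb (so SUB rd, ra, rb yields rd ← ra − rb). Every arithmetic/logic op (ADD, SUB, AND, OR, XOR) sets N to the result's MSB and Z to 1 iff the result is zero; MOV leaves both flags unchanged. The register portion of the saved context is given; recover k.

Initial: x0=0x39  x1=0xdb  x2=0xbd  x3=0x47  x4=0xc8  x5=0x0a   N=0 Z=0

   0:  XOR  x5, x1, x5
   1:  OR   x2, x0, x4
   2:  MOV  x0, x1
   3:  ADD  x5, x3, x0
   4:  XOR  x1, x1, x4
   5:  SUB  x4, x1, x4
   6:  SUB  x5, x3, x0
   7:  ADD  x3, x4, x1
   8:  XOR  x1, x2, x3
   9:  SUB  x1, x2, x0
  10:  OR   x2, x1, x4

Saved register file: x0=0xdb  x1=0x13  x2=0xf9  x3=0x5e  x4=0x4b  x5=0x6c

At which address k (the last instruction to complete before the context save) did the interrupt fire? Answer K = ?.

after  0: x0=0x39 x1=0xdb x2=0xbd x3=0x47 x4=0xc8 x5=0xd1  N=1 Z=0
after  1: x0=0x39 x1=0xdb x2=0xf9 x3=0x47 x4=0xc8 x5=0xd1  N=1 Z=0
after  2: x0=0xdb x1=0xdb x2=0xf9 x3=0x47 x4=0xc8 x5=0xd1  N=1 Z=0
after  3: x0=0xdb x1=0xdb x2=0xf9 x3=0x47 x4=0xc8 x5=0x22  N=0 Z=0
after  4: x0=0xdb x1=0x13 x2=0xf9 x3=0x47 x4=0xc8 x5=0x22  N=0 Z=0
after  5: x0=0xdb x1=0x13 x2=0xf9 x3=0x47 x4=0x4b x5=0x22  N=0 Z=0
after  6: x0=0xdb x1=0x13 x2=0xf9 x3=0x47 x4=0x4b x5=0x6c  N=0 Z=0
after  7: x0=0xdb x1=0x13 x2=0xf9 x3=0x5e x4=0x4b x5=0x6c  N=0 Z=0
-- IRQ taken; context saved, return-PC = 8 --

K = 7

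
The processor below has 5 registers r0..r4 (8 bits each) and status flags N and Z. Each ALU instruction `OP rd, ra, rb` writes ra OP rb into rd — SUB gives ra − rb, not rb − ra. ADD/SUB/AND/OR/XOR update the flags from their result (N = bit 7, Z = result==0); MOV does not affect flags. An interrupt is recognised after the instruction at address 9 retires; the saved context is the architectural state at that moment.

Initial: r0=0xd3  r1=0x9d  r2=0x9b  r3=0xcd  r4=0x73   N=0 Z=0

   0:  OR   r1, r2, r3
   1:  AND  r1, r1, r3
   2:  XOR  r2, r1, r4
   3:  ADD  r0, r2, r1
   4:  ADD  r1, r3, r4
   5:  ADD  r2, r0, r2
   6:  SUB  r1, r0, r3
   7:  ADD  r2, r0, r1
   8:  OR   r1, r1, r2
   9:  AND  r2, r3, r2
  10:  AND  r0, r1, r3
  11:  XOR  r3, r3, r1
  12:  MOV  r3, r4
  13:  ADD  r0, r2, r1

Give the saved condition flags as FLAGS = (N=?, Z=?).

FLAGS = (N=0, Z=0)

after  0: r0=0xd3 r1=0xdf r2=0x9b r3=0xcd r4=0x73  N=1 Z=0
after  1: r0=0xd3 r1=0xcd r2=0x9b r3=0xcd r4=0x73  N=1 Z=0
after  2: r0=0xd3 r1=0xcd r2=0xbe r3=0xcd r4=0x73  N=1 Z=0
after  3: r0=0x8b r1=0xcd r2=0xbe r3=0xcd r4=0x73  N=1 Z=0
after  4: r0=0x8b r1=0x40 r2=0xbe r3=0xcd r4=0x73  N=0 Z=0
after  5: r0=0x8b r1=0x40 r2=0x49 r3=0xcd r4=0x73  N=0 Z=0
after  6: r0=0x8b r1=0xbe r2=0x49 r3=0xcd r4=0x73  N=1 Z=0
after  7: r0=0x8b r1=0xbe r2=0x49 r3=0xcd r4=0x73  N=0 Z=0
after  8: r0=0x8b r1=0xff r2=0x49 r3=0xcd r4=0x73  N=1 Z=0
after  9: r0=0x8b r1=0xff r2=0x49 r3=0xcd r4=0x73  N=0 Z=0
-- IRQ taken; context saved, return-PC = 10 --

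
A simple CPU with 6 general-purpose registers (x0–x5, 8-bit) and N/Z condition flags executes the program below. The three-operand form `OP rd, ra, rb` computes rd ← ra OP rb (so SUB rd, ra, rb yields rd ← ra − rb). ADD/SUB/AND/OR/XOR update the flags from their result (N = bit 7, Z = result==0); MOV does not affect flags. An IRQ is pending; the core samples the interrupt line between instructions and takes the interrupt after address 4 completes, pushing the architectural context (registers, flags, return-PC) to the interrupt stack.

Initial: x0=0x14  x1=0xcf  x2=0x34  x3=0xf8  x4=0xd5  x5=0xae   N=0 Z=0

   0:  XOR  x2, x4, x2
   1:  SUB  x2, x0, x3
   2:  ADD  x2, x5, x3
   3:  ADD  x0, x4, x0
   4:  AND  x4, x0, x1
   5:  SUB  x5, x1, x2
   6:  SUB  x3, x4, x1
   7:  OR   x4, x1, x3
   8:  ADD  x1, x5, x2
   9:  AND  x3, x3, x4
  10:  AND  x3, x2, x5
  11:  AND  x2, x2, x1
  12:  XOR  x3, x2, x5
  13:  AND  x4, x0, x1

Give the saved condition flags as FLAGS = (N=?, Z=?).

after  0: x0=0x14 x1=0xcf x2=0xe1 x3=0xf8 x4=0xd5 x5=0xae  N=1 Z=0
after  1: x0=0x14 x1=0xcf x2=0x1c x3=0xf8 x4=0xd5 x5=0xae  N=0 Z=0
after  2: x0=0x14 x1=0xcf x2=0xa6 x3=0xf8 x4=0xd5 x5=0xae  N=1 Z=0
after  3: x0=0xe9 x1=0xcf x2=0xa6 x3=0xf8 x4=0xd5 x5=0xae  N=1 Z=0
after  4: x0=0xe9 x1=0xcf x2=0xa6 x3=0xf8 x4=0xc9 x5=0xae  N=1 Z=0
-- IRQ taken; context saved, return-PC = 5 --

FLAGS = (N=1, Z=0)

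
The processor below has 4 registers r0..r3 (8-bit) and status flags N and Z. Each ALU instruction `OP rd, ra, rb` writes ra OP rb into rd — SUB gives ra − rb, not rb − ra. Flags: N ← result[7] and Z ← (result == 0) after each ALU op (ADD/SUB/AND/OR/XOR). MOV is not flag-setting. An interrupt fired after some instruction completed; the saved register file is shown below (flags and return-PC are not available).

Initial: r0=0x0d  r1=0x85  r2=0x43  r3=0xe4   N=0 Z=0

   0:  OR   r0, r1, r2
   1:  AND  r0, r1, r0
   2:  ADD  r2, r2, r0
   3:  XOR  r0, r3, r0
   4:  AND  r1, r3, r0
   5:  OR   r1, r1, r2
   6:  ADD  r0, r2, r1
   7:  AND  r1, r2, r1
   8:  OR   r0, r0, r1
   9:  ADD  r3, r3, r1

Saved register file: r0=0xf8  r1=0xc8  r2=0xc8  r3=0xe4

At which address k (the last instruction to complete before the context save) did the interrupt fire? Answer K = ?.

after  0: r0=0xc7 r1=0x85 r2=0x43 r3=0xe4  N=1 Z=0
after  1: r0=0x85 r1=0x85 r2=0x43 r3=0xe4  N=1 Z=0
after  2: r0=0x85 r1=0x85 r2=0xc8 r3=0xe4  N=1 Z=0
after  3: r0=0x61 r1=0x85 r2=0xc8 r3=0xe4  N=0 Z=0
after  4: r0=0x61 r1=0x60 r2=0xc8 r3=0xe4  N=0 Z=0
after  5: r0=0x61 r1=0xe8 r2=0xc8 r3=0xe4  N=1 Z=0
after  6: r0=0xb0 r1=0xe8 r2=0xc8 r3=0xe4  N=1 Z=0
after  7: r0=0xb0 r1=0xc8 r2=0xc8 r3=0xe4  N=1 Z=0
after  8: r0=0xf8 r1=0xc8 r2=0xc8 r3=0xe4  N=1 Z=0
-- IRQ taken; context saved, return-PC = 9 --

K = 8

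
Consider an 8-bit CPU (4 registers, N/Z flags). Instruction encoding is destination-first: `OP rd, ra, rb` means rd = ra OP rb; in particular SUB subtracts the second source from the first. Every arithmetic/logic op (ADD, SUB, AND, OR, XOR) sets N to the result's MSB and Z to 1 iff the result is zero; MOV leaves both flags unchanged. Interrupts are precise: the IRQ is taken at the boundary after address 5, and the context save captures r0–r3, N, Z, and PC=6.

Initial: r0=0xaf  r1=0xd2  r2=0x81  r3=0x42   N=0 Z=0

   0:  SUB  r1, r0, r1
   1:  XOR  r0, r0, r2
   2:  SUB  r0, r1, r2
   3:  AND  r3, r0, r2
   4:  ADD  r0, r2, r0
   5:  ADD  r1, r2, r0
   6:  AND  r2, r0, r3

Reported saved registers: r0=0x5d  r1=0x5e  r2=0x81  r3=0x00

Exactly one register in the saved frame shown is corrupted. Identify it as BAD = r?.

BAD = r0

after  0: r0=0xaf r1=0xdd r2=0x81 r3=0x42  N=1 Z=0
after  1: r0=0x2e r1=0xdd r2=0x81 r3=0x42  N=0 Z=0
after  2: r0=0x5c r1=0xdd r2=0x81 r3=0x42  N=0 Z=0
after  3: r0=0x5c r1=0xdd r2=0x81 r3=0x00  N=0 Z=1
after  4: r0=0xdd r1=0xdd r2=0x81 r3=0x00  N=1 Z=0
after  5: r0=0xdd r1=0x5e r2=0x81 r3=0x00  N=0 Z=0
-- IRQ taken; context saved, return-PC = 6 --
mismatch: r0: reported 0x5d vs actual 0xdd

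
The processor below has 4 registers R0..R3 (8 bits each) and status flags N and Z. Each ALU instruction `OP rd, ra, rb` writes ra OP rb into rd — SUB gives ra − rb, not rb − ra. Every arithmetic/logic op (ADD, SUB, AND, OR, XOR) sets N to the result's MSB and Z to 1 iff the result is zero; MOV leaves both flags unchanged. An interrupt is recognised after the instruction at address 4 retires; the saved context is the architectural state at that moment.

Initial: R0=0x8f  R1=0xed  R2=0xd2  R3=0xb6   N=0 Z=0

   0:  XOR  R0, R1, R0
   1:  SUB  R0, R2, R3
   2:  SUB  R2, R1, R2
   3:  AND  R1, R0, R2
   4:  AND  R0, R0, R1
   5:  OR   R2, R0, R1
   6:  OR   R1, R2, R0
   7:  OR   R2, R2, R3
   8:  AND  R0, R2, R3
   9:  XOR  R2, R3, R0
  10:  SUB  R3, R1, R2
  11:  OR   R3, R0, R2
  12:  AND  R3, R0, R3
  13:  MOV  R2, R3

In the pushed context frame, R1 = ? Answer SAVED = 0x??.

after  0: R0=0x62 R1=0xed R2=0xd2 R3=0xb6  N=0 Z=0
after  1: R0=0x1c R1=0xed R2=0xd2 R3=0xb6  N=0 Z=0
after  2: R0=0x1c R1=0xed R2=0x1b R3=0xb6  N=0 Z=0
after  3: R0=0x1c R1=0x18 R2=0x1b R3=0xb6  N=0 Z=0
after  4: R0=0x18 R1=0x18 R2=0x1b R3=0xb6  N=0 Z=0
-- IRQ taken; context saved, return-PC = 5 --

SAVED = 0x18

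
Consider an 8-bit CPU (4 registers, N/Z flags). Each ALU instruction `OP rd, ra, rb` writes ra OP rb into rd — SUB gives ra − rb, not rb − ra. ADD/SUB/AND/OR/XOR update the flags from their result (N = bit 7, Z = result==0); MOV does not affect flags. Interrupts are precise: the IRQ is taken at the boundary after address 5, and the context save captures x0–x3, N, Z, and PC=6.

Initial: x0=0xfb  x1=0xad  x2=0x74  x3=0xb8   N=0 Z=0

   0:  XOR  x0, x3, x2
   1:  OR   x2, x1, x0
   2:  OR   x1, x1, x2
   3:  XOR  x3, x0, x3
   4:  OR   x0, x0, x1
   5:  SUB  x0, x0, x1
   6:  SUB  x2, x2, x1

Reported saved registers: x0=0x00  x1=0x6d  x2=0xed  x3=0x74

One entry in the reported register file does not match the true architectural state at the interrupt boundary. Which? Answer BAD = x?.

after  0: x0=0xcc x1=0xad x2=0x74 x3=0xb8  N=1 Z=0
after  1: x0=0xcc x1=0xad x2=0xed x3=0xb8  N=1 Z=0
after  2: x0=0xcc x1=0xed x2=0xed x3=0xb8  N=1 Z=0
after  3: x0=0xcc x1=0xed x2=0xed x3=0x74  N=0 Z=0
after  4: x0=0xed x1=0xed x2=0xed x3=0x74  N=1 Z=0
after  5: x0=0x00 x1=0xed x2=0xed x3=0x74  N=0 Z=1
-- IRQ taken; context saved, return-PC = 6 --
mismatch: x1: reported 0x6d vs actual 0xed

BAD = x1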